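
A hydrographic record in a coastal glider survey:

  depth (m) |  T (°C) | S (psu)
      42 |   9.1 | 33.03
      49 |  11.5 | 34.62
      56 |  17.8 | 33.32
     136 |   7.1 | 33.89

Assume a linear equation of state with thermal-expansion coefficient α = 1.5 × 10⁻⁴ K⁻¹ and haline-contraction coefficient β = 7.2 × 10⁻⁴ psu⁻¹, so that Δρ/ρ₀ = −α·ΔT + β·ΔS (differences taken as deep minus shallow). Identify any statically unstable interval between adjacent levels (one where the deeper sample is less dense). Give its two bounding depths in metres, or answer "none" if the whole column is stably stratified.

49–56 m

Evaluate Δρ/ρ₀ = −αΔT + βΔS across each adjacent pair:
  42–49 m: −αΔT+βΔS = −(1.5 × 10⁻⁴)(+2.4)+(7.2 × 10⁻⁴)(+1.59) = 7.8 × 10⁻⁴ → stable
  49–56 m: −αΔT+βΔS = −(1.5 × 10⁻⁴)(+6.3)+(7.2 × 10⁻⁴)(-1.30) = -1.9 × 10⁻³ → UNSTABLE
  56–136 m: −αΔT+βΔS = −(1.5 × 10⁻⁴)(-10.7)+(7.2 × 10⁻⁴)(+0.57) = 2.0 × 10⁻³ → stable
The 49–56 m interval has Δρ < 0: lighter water underlies denser water.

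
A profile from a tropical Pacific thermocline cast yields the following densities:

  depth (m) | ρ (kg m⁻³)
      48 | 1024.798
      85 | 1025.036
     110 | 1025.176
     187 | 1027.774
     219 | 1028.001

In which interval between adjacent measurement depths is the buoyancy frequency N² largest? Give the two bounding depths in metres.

Compute the density gradient over each adjacent pair:
  48–85 m: Δρ/Δz = 0.238/37 = 6.4 × 10⁻³ kg m⁻⁴
  85–110 m: Δρ/Δz = 0.140/25 = 5.6 × 10⁻³ kg m⁻⁴
  110–187 m: Δρ/Δz = 2.598/77 = 0.034 kg m⁻⁴
  187–219 m: Δρ/Δz = 0.227/32 = 7.1 × 10⁻³ kg m⁻⁴
The largest gradient is in the 110–187 m interval — the pycnocline.

110–187 m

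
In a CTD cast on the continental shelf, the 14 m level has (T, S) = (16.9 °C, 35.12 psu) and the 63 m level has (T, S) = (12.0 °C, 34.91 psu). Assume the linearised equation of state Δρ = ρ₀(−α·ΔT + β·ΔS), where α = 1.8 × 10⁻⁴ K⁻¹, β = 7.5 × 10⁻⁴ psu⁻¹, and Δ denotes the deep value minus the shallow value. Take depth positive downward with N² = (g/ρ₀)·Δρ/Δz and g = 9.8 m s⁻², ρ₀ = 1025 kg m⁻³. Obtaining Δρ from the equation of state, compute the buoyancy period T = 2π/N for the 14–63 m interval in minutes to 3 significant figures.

8.70 min

ΔT = -4.9 K, ΔS = -0.21 psu (deep − shallow).
Δρ/ρ₀ = −αΔT + βΔS = 8.82 × 10⁻⁴ − 1.575 × 10⁻⁴ = 7.245 × 10⁻⁴, so Δρ ≈ 0.7426 kg m⁻³.
N² = (g/ρ₀)·Δρ/Δz = g·(Δρ/ρ₀)/Δz = 9.8 × 7.245 × 10⁻⁴ / 49 = 1.4490 × 10⁻⁴ s⁻².
N = √(1.4490 × 10⁻⁴) = 0.012037 rad s⁻¹ → T = 2π/N = 521.99 s = 8.6998 min ≈ 8.70 min.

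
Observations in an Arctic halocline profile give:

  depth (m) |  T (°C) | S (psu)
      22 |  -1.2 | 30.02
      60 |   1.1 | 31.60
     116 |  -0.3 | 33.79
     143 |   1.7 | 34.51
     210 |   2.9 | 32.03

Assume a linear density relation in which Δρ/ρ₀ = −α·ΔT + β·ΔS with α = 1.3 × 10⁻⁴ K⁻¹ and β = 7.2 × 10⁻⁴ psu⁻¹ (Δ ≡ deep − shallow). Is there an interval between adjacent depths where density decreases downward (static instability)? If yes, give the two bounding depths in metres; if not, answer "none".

Evaluate Δρ/ρ₀ = −αΔT + βΔS across each adjacent pair:
  22–60 m: −αΔT+βΔS = −(1.3 × 10⁻⁴)(+2.3)+(7.2 × 10⁻⁴)(+1.58) = 8.4 × 10⁻⁴ → stable
  60–116 m: −αΔT+βΔS = −(1.3 × 10⁻⁴)(-1.4)+(7.2 × 10⁻⁴)(+2.19) = 1.8 × 10⁻³ → stable
  116–143 m: −αΔT+βΔS = −(1.3 × 10⁻⁴)(+2.0)+(7.2 × 10⁻⁴)(+0.72) = 2.6 × 10⁻⁴ → stable
  143–210 m: −αΔT+βΔS = −(1.3 × 10⁻⁴)(+1.2)+(7.2 × 10⁻⁴)(-2.48) = -1.9 × 10⁻³ → UNSTABLE
The 143–210 m interval has Δρ < 0: lighter water underlies denser water.

143–210 m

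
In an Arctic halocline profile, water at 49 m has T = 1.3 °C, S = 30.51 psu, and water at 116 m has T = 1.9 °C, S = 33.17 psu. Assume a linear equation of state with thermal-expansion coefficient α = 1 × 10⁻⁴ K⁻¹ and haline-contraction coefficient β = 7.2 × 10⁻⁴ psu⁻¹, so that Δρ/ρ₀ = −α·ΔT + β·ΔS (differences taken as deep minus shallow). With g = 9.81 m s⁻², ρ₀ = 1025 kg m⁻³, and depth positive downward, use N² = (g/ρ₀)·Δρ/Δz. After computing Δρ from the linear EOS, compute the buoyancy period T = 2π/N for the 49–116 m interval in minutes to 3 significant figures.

ΔT = +0.6 K, ΔS = +2.66 psu (deep − shallow).
Δρ/ρ₀ = −αΔT + βΔS = -6.00 × 10⁻⁵ + 1.9152 × 10⁻³ = 1.8552 × 10⁻³, so Δρ ≈ 1.902 kg m⁻³.
N² = (g/ρ₀)·Δρ/Δz = g·(Δρ/ρ₀)/Δz = 9.81 × 1.8552 × 10⁻³ / 67 = 2.7163 × 10⁻⁴ s⁻².
N = √(2.7163 × 10⁻⁴) = 0.016481 rad s⁻¹ → T = 2π/N = 381.24 s = 6.3540 min ≈ 6.35 min.

6.35 min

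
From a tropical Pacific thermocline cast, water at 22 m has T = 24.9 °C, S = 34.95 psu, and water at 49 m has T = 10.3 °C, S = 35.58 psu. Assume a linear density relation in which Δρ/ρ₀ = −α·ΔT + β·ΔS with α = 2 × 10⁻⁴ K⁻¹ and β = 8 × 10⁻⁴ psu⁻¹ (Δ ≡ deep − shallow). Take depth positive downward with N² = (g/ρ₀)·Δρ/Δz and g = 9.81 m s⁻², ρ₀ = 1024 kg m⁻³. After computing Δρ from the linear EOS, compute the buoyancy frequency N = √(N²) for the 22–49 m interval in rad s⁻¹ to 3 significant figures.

ΔT = -14.6 K, ΔS = +0.63 psu (deep − shallow).
Δρ/ρ₀ = −αΔT + βΔS = 2.92 × 10⁻³ + 5.04 × 10⁻⁴ = 3.424 × 10⁻³, so Δρ ≈ 3.506 kg m⁻³.
N² = (g/ρ₀)·Δρ/Δz = g·(Δρ/ρ₀)/Δz = 9.81 × 3.424 × 10⁻³ / 27 = 1.2441 × 10⁻³ s⁻².
N = √(1.2441 × 10⁻³) = 0.035272 rad s⁻¹ ≈ 0.0353 rad s⁻¹.

0.0353 rad s⁻¹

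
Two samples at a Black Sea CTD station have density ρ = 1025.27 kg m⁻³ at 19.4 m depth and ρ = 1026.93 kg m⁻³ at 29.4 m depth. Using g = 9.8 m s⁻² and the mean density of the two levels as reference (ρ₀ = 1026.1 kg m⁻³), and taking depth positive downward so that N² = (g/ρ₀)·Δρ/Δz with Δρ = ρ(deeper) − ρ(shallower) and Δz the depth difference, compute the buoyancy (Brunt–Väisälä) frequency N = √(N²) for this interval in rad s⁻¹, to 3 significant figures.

Δρ = 1026.93 − 1025.27 = 1.66 kg m⁻³ over Δz = 29.4 − 19.4 = 10 m.
N² = (9.8/1026.1) × (1.66/10) = 1.5854 × 10⁻³ s⁻².
N = √(1.5854 × 10⁻³) = 0.039817 rad s⁻¹ ≈ 0.0398 rad s⁻¹.

0.0398 rad s⁻¹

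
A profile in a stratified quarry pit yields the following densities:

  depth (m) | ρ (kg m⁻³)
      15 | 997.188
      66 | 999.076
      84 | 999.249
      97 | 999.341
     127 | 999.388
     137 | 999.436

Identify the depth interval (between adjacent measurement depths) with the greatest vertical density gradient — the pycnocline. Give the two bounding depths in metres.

Compute the density gradient over each adjacent pair:
  15–66 m: Δρ/Δz = 1.888/51 = 0.037 kg m⁻⁴
  66–84 m: Δρ/Δz = 0.173/18 = 9.6 × 10⁻³ kg m⁻⁴
  84–97 m: Δρ/Δz = 0.092/13 = 7.1 × 10⁻³ kg m⁻⁴
  97–127 m: Δρ/Δz = 0.047/30 = 1.6 × 10⁻³ kg m⁻⁴
  127–137 m: Δρ/Δz = 0.048/10 = 4.8 × 10⁻³ kg m⁻⁴
The largest gradient is in the 15–66 m interval — the pycnocline.

15–66 m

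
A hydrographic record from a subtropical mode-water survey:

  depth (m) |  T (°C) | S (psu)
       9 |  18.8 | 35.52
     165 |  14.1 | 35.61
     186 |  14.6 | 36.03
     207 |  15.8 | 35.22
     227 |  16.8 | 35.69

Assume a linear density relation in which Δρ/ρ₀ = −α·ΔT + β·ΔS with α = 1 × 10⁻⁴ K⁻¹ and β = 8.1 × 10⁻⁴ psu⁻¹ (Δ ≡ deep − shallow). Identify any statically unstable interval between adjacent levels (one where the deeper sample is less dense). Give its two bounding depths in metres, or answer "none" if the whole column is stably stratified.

186–207 m

Evaluate Δρ/ρ₀ = −αΔT + βΔS across each adjacent pair:
  9–165 m: −αΔT+βΔS = −(1 × 10⁻⁴)(-4.7)+(8.1 × 10⁻⁴)(+0.09) = 5.4 × 10⁻⁴ → stable
  165–186 m: −αΔT+βΔS = −(1 × 10⁻⁴)(+0.5)+(8.1 × 10⁻⁴)(+0.42) = 2.9 × 10⁻⁴ → stable
  186–207 m: −αΔT+βΔS = −(1 × 10⁻⁴)(+1.2)+(8.1 × 10⁻⁴)(-0.81) = -7.8 × 10⁻⁴ → UNSTABLE
  207–227 m: −αΔT+βΔS = −(1 × 10⁻⁴)(+1.0)+(8.1 × 10⁻⁴)(+0.47) = 2.8 × 10⁻⁴ → stable
The 186–207 m interval has Δρ < 0: lighter water underlies denser water.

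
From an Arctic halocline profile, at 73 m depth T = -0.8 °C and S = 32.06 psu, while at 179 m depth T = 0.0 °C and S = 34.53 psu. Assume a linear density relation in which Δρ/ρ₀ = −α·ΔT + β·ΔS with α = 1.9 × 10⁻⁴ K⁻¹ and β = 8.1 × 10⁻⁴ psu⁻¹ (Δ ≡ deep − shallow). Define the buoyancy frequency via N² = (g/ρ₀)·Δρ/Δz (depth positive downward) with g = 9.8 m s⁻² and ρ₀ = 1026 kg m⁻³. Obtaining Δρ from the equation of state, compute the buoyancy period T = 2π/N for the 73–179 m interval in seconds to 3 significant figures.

481 s

ΔT = +0.8 K, ΔS = +2.47 psu (deep − shallow).
Δρ/ρ₀ = −αΔT + βΔS = -1.52 × 10⁻⁴ + 2.0007 × 10⁻³ = 1.8487 × 10⁻³, so Δρ ≈ 1.897 kg m⁻³.
N² = (g/ρ₀)·Δρ/Δz = g·(Δρ/ρ₀)/Δz = 9.8 × 1.8487 × 10⁻³ / 106 = 1.7092 × 10⁻⁴ s⁻².
N = √(1.7092 × 10⁻⁴) = 0.013074 rad s⁻¹ → T = 2π/N = 480.59 s ≈ 481 s.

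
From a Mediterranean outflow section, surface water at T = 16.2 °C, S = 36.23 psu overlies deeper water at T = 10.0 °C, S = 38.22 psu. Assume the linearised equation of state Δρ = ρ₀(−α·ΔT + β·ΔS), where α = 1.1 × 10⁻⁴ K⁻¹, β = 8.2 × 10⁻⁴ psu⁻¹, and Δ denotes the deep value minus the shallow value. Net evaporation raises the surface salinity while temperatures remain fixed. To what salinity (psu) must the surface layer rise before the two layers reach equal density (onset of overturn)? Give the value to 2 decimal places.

Neutral buoyancy requires −α(T_deep − T_surf) + β(S_deep − S_surf′) = 0.
S_surf′ = S_deep − (α/β)·ΔT = 38.22 − (1.1 × 10⁻⁴/8.2 × 10⁻⁴)·(-6.2) = 39.0517 psu.
Increase required: 39.0517 − 36.23 = 2.8217 psu.

39.05 psu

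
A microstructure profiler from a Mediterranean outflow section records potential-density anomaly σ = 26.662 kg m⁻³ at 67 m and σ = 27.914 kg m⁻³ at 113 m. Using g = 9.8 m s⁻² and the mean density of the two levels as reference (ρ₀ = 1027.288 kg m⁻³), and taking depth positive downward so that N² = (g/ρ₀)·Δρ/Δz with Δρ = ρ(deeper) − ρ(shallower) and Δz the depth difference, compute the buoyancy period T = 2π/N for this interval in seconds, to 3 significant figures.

Δρ = 1027.914 − 1026.662 = 1.252 kg m⁻³ over Δz = 113 − 67 = 46 m.
N² = (9.8/1027.288) × (1.252/46) = 2.5965 × 10⁻⁴ s⁻².
N = √(2.5965 × 10⁻⁴) = 0.016114 rad s⁻¹, so T = 2π/N = 389.92 s ≈ 390 s.

390 s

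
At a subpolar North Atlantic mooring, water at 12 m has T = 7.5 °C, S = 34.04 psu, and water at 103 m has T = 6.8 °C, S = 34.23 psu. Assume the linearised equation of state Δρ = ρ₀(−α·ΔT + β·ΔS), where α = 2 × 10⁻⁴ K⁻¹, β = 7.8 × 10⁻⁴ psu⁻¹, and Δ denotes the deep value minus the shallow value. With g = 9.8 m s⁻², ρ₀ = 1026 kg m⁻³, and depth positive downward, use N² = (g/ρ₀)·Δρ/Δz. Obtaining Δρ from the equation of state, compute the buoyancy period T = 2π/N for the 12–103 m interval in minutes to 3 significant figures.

18.8 min

ΔT = -0.7 K, ΔS = +0.19 psu (deep − shallow).
Δρ/ρ₀ = −αΔT + βΔS = 1.40 × 10⁻⁴ + 1.482 × 10⁻⁴ = 2.882 × 10⁻⁴, so Δρ ≈ 0.2957 kg m⁻³.
N² = (g/ρ₀)·Δρ/Δz = g·(Δρ/ρ₀)/Δz = 9.8 × 2.882 × 10⁻⁴ / 91 = 3.1037 × 10⁻⁵ s⁻².
N = √(3.1037 × 10⁻⁵) = 5.5711 × 10⁻³ rad s⁻¹ → T = 2π/N = 1.1278 × 10³ s = 18.797 min ≈ 18.8 min.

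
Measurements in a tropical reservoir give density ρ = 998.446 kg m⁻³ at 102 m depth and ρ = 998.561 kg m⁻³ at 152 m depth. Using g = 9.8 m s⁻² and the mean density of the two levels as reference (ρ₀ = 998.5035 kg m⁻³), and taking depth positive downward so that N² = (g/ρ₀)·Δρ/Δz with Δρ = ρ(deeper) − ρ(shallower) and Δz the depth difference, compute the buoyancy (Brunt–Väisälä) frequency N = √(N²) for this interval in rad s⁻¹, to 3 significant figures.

4.75 × 10⁻³ rad s⁻¹

Δρ = 998.561 − 998.446 = 0.115 kg m⁻³ over Δz = 152 − 102 = 50 m.
N² = (9.8/998.5035) × (0.115/50) = 2.2574 × 10⁻⁵ s⁻².
N = √(2.2574 × 10⁻⁵) = 4.7512 × 10⁻³ rad s⁻¹ ≈ 4.75 × 10⁻³ rad s⁻¹.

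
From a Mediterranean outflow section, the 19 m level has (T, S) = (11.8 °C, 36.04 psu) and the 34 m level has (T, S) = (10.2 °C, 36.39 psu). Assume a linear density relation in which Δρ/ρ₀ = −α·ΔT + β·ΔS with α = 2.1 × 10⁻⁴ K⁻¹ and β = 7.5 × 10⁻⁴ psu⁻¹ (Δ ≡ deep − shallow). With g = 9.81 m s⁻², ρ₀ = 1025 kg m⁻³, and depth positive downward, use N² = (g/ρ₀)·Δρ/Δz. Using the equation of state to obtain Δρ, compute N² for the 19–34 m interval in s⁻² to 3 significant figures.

ΔT = -1.6 K, ΔS = +0.35 psu (deep − shallow).
Δρ/ρ₀ = −αΔT + βΔS = 3.36 × 10⁻⁴ + 2.625 × 10⁻⁴ = 5.985 × 10⁻⁴, so Δρ ≈ 0.6135 kg m⁻³.
N² = (g/ρ₀)·Δρ/Δz = g·(Δρ/ρ₀)/Δz = 9.81 × 5.985 × 10⁻⁴ / 15 = 3.9142 × 10⁻⁴ s⁻² ≈ 3.91 × 10⁻⁴ s⁻².

3.91 × 10⁻⁴ s⁻²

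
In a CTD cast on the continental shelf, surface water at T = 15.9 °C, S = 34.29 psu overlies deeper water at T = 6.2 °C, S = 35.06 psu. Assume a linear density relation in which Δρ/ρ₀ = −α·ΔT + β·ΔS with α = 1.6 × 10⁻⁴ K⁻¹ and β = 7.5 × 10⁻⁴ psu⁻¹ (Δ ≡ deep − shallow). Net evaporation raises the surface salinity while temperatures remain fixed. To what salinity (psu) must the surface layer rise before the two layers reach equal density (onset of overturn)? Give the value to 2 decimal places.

Neutral buoyancy requires −α(T_deep − T_surf) + β(S_deep − S_surf′) = 0.
S_surf′ = S_deep − (α/β)·ΔT = 35.06 − (1.6 × 10⁻⁴/7.5 × 10⁻⁴)·(-9.7) = 37.1293 psu.
Increase required: 37.1293 − 34.29 = 2.8393 psu.

37.13 psu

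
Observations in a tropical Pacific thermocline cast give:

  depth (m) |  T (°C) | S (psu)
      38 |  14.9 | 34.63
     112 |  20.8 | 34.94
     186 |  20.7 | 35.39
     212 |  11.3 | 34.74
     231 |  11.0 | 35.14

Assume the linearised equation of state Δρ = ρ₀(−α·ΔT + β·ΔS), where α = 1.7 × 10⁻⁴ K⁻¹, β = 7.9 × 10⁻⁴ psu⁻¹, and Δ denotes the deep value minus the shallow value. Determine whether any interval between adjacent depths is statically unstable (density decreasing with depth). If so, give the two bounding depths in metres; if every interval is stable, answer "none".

Evaluate Δρ/ρ₀ = −αΔT + βΔS across each adjacent pair:
  38–112 m: −αΔT+βΔS = −(1.7 × 10⁻⁴)(+5.9)+(7.9 × 10⁻⁴)(+0.31) = -7.6 × 10⁻⁴ → UNSTABLE
  112–186 m: −αΔT+βΔS = −(1.7 × 10⁻⁴)(-0.1)+(7.9 × 10⁻⁴)(+0.45) = 3.7 × 10⁻⁴ → stable
  186–212 m: −αΔT+βΔS = −(1.7 × 10⁻⁴)(-9.4)+(7.9 × 10⁻⁴)(-0.65) = 1.1 × 10⁻³ → stable
  212–231 m: −αΔT+βΔS = −(1.7 × 10⁻⁴)(-0.3)+(7.9 × 10⁻⁴)(+0.40) = 3.7 × 10⁻⁴ → stable
The 38–112 m interval has Δρ < 0: lighter water underlies denser water.

38–112 m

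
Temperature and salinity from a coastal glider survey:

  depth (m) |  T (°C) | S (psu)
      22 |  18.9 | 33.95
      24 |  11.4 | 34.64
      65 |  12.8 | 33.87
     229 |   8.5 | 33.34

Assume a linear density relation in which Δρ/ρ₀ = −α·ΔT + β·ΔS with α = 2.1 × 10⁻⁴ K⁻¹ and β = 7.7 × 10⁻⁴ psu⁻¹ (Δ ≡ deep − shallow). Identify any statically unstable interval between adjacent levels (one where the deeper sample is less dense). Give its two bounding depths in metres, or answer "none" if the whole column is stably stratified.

Evaluate Δρ/ρ₀ = −αΔT + βΔS across each adjacent pair:
  22–24 m: −αΔT+βΔS = −(2.1 × 10⁻⁴)(-7.5)+(7.7 × 10⁻⁴)(+0.69) = 2.1 × 10⁻³ → stable
  24–65 m: −αΔT+βΔS = −(2.1 × 10⁻⁴)(+1.4)+(7.7 × 10⁻⁴)(-0.77) = -8.9 × 10⁻⁴ → UNSTABLE
  65–229 m: −αΔT+βΔS = −(2.1 × 10⁻⁴)(-4.3)+(7.7 × 10⁻⁴)(-0.53) = 4.9 × 10⁻⁴ → stable
The 24–65 m interval has Δρ < 0: lighter water underlies denser water.

24–65 m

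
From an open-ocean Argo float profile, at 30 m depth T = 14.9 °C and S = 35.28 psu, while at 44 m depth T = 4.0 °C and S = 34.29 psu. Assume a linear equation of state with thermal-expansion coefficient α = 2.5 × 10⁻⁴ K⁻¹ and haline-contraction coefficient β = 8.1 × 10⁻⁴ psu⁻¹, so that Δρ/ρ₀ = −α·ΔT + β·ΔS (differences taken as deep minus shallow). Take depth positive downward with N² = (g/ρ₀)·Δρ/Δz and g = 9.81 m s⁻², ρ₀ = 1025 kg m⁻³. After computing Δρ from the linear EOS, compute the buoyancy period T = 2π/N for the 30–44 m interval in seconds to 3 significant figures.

ΔT = -10.9 K, ΔS = -0.99 psu (deep − shallow).
Δρ/ρ₀ = −αΔT + βΔS = 2.725 × 10⁻³ − 8.019 × 10⁻⁴ = 1.9231 × 10⁻³, so Δρ ≈ 1.971 kg m⁻³.
N² = (g/ρ₀)·Δρ/Δz = g·(Δρ/ρ₀)/Δz = 9.81 × 1.9231 × 10⁻³ / 14 = 1.3475 × 10⁻³ s⁻².
N = √(1.3475 × 10⁻³) = 0.036708 rad s⁻¹ → T = 2π/N = 171.17 s ≈ 171 s.

171 s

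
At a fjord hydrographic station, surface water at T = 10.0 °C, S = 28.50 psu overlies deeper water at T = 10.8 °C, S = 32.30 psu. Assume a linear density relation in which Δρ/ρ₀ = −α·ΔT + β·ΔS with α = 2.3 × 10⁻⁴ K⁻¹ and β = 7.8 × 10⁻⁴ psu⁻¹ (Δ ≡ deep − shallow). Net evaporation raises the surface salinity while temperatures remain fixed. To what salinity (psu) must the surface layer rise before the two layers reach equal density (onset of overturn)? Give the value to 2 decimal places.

32.06 psu

Neutral buoyancy requires −α(T_deep − T_surf) + β(S_deep − S_surf′) = 0.
S_surf′ = S_deep − (α/β)·ΔT = 32.30 − (2.3 × 10⁻⁴/7.8 × 10⁻⁴)·(+0.8) = 32.0641 psu.
Increase required: 32.0641 − 28.50 = 3.5641 psu.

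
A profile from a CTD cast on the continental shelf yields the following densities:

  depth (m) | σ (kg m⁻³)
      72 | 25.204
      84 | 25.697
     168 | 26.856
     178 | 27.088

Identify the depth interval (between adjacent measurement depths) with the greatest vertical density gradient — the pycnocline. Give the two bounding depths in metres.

72–84 m

Compute the density gradient over each adjacent pair:
  72–84 m: Δρ/Δz = 0.493/12 = 0.041 kg m⁻⁴
  84–168 m: Δρ/Δz = 1.159/84 = 0.014 kg m⁻⁴
  168–178 m: Δρ/Δz = 0.232/10 = 0.023 kg m⁻⁴
The largest gradient is in the 72–84 m interval — the pycnocline.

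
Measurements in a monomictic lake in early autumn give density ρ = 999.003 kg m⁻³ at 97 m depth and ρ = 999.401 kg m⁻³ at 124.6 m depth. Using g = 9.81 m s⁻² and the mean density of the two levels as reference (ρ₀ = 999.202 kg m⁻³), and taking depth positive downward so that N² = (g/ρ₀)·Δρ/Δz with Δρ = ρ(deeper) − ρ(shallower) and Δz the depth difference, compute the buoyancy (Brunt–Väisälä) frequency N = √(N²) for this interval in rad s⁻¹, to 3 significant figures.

Δρ = 999.401 − 999.003 = 0.398 kg m⁻³ over Δz = 124.6 − 97 = 27.6 m.
N² = (9.81/999.202) × (0.398/27.6) = 1.4158 × 10⁻⁴ s⁻².
N = √(1.4158 × 10⁻⁴) = 0.011899 rad s⁻¹ ≈ 0.0119 rad s⁻¹.

0.0119 rad s⁻¹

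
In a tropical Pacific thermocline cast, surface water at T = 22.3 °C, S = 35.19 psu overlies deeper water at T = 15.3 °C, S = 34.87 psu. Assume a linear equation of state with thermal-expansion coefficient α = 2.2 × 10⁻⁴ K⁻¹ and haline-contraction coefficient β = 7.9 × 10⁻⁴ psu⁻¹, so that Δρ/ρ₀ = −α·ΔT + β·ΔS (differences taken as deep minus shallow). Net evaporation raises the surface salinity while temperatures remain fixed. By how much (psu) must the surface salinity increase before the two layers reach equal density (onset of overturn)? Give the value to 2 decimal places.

1.63 psu

Neutral buoyancy requires −α(T_deep − T_surf) + β(S_deep − S_surf′) = 0.
S_surf′ = S_deep − (α/β)·ΔT = 34.87 − (2.2 × 10⁻⁴/7.9 × 10⁻⁴)·(-7.0) = 36.8194 psu.
Increase required: 36.8194 − 35.19 = 1.6294 psu.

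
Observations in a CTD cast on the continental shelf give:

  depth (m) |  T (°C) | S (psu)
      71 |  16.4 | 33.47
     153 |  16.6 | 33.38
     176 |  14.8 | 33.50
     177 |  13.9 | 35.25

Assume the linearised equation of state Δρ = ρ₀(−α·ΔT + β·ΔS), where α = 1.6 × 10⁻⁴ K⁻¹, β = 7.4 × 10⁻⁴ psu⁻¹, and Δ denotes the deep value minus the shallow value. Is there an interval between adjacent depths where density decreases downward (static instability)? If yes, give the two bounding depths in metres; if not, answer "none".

71–153 m

Evaluate Δρ/ρ₀ = −αΔT + βΔS across each adjacent pair:
  71–153 m: −αΔT+βΔS = −(1.6 × 10⁻⁴)(+0.2)+(7.4 × 10⁻⁴)(-0.09) = -9.9 × 10⁻⁵ → UNSTABLE
  153–176 m: −αΔT+βΔS = −(1.6 × 10⁻⁴)(-1.8)+(7.4 × 10⁻⁴)(+0.12) = 3.8 × 10⁻⁴ → stable
  176–177 m: −αΔT+βΔS = −(1.6 × 10⁻⁴)(-0.9)+(7.4 × 10⁻⁴)(+1.75) = 1.4 × 10⁻³ → stable
The 71–153 m interval has Δρ < 0: lighter water underlies denser water.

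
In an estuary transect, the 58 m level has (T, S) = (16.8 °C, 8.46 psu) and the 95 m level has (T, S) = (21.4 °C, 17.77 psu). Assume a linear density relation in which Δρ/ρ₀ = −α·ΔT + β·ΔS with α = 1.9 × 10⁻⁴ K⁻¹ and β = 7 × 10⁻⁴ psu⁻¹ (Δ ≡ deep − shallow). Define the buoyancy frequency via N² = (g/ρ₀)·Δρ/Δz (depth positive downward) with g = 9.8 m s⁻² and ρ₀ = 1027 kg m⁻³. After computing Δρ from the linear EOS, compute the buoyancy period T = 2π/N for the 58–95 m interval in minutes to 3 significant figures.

ΔT = +4.6 K, ΔS = +9.31 psu (deep − shallow).
Δρ/ρ₀ = −αΔT + βΔS = -8.74 × 10⁻⁴ + 6.517 × 10⁻³ = 5.643 × 10⁻³, so Δρ ≈ 5.795 kg m⁻³.
N² = (g/ρ₀)·Δρ/Δz = g·(Δρ/ρ₀)/Δz = 9.8 × 5.643 × 10⁻³ / 37 = 1.4946 × 10⁻³ s⁻².
N = √(1.4946 × 10⁻³) = 0.038660 rad s⁻¹ → T = 2π/N = 162.52 s = 2.7087 min ≈ 2.71 min.

2.71 min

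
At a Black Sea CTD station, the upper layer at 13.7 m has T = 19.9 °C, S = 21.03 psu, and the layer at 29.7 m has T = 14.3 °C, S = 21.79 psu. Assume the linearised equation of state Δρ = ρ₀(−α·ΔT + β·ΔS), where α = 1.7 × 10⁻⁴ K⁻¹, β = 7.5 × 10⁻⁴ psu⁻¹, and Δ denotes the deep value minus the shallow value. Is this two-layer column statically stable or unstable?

ΔT = 14.3 − 19.9 = -5.6 K and ΔS = 21.79 − 21.03 = +0.76 psu (deep − shallow).
−αΔT = 9.52 × 10⁻⁴; βΔS = 5.70 × 10⁻⁴; sum Δρ/ρ₀ = 1.522 × 10⁻³.
Δρ/ρ₀ > 0, so Δρ > 0: deeper water is denser → statically stable.

stable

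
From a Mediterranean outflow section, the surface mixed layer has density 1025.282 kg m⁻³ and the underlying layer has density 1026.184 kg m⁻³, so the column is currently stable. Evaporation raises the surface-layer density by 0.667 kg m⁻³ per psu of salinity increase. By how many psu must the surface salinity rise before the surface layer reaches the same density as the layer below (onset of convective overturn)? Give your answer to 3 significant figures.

1.35 psu

Density deficit of the surface layer: 1026.184 − 1025.282 = 0.902 kg m⁻³.
Required change = 0.902 / 0.667 = 1.35 psu.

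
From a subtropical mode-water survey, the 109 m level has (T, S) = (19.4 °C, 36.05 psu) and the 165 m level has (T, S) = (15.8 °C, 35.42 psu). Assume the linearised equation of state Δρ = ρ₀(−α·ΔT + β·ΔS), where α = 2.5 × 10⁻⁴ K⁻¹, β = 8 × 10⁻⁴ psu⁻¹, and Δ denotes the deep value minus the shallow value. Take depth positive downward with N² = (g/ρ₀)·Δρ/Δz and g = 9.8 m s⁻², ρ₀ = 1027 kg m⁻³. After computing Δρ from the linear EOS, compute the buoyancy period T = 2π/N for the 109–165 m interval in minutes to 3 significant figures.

12.6 min

ΔT = -3.6 K, ΔS = -0.63 psu (deep − shallow).
Δρ/ρ₀ = −αΔT + βΔS = 9.00 × 10⁻⁴ − 5.04 × 10⁻⁴ = 3.96 × 10⁻⁴, so Δρ ≈ 0.4067 kg m⁻³.
N² = (g/ρ₀)·Δρ/Δz = g·(Δρ/ρ₀)/Δz = 9.8 × 3.96 × 10⁻⁴ / 56 = 6.9300 × 10⁻⁵ s⁻².
N = √(6.9300 × 10⁻⁵) = 8.3247 × 10⁻³ rad s⁻¹ → T = 2π/N = 754.76 s = 12.579 min ≈ 12.6 min.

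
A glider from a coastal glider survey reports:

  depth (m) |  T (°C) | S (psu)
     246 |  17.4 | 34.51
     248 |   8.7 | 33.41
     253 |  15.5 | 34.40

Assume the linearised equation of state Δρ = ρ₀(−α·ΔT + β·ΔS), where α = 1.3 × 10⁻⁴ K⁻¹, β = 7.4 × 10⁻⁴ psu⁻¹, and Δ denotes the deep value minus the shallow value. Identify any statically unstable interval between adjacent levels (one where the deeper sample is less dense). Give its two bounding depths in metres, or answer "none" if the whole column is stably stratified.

248–253 m

Evaluate Δρ/ρ₀ = −αΔT + βΔS across each adjacent pair:
  246–248 m: −αΔT+βΔS = −(1.3 × 10⁻⁴)(-8.7)+(7.4 × 10⁻⁴)(-1.10) = 3.2 × 10⁻⁴ → stable
  248–253 m: −αΔT+βΔS = −(1.3 × 10⁻⁴)(+6.8)+(7.4 × 10⁻⁴)(+0.99) = -1.5 × 10⁻⁴ → UNSTABLE
The 248–253 m interval has Δρ < 0: lighter water underlies denser water.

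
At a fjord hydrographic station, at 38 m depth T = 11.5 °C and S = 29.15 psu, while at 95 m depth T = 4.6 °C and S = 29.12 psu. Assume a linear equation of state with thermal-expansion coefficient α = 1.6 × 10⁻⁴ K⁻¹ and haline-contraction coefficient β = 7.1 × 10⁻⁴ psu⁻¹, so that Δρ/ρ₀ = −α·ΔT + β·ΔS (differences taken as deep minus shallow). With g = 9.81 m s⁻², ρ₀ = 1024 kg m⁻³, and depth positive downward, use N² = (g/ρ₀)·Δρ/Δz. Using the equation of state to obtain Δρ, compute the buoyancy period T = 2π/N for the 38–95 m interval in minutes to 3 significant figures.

ΔT = -6.9 K, ΔS = -0.03 psu (deep − shallow).
Δρ/ρ₀ = −αΔT + βΔS = 1.104 × 10⁻³ − 2.13 × 10⁻⁵ = 1.0827 × 10⁻³, so Δρ ≈ 1.109 kg m⁻³.
N² = (g/ρ₀)·Δρ/Δz = g·(Δρ/ρ₀)/Δz = 9.81 × 1.0827 × 10⁻³ / 57 = 1.8634 × 10⁻⁴ s⁻².
N = √(1.8634 × 10⁻⁴) = 0.013651 rad s⁻¹ → T = 2π/N = 460.27 s = 7.6712 min ≈ 7.67 min.

7.67 min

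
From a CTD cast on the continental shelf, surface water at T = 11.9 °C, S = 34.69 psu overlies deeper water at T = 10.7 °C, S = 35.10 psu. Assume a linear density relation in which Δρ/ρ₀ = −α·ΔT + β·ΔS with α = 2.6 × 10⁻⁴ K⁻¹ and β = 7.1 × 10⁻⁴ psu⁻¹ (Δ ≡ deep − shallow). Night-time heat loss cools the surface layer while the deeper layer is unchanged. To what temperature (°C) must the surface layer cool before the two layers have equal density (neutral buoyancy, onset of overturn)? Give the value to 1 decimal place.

Neutral buoyancy requires Δρ = 0, i.e. −α(T_deep − T_surf′) + β(S_deep − S_surf) = 0.
T_surf′ = T_deep − (β/α)·ΔS = 10.7 − (7.1 × 10⁻⁴/2.6 × 10⁻⁴)·(+0.41) = 9.580 °C.
Cooling required: 11.9 − (9.580) = 2.320 °C.

9.6 °C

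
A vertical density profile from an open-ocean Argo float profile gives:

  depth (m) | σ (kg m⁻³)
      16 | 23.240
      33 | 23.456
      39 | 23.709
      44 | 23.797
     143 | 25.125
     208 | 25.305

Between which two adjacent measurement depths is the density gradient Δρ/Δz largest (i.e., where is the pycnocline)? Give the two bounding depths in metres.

Compute the density gradient over each adjacent pair:
  16–33 m: Δρ/Δz = 0.216/17 = 0.013 kg m⁻⁴
  33–39 m: Δρ/Δz = 0.253/6 = 0.042 kg m⁻⁴
  39–44 m: Δρ/Δz = 0.088/5 = 0.018 kg m⁻⁴
  44–143 m: Δρ/Δz = 1.328/99 = 0.013 kg m⁻⁴
  143–208 m: Δρ/Δz = 0.180/65 = 2.8 × 10⁻³ kg m⁻⁴
The largest gradient is in the 33–39 m interval — the pycnocline.

33–39 m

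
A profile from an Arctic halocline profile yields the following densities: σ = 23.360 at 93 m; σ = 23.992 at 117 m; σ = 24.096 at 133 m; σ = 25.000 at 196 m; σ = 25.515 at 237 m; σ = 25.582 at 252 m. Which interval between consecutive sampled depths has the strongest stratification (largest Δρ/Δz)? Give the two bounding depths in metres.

93–117 m

Compute the density gradient over each adjacent pair:
  93–117 m: Δρ/Δz = 0.632/24 = 0.026 kg m⁻⁴
  117–133 m: Δρ/Δz = 0.104/16 = 6.5 × 10⁻³ kg m⁻⁴
  133–196 m: Δρ/Δz = 0.904/63 = 0.014 kg m⁻⁴
  196–237 m: Δρ/Δz = 0.515/41 = 0.013 kg m⁻⁴
  237–252 m: Δρ/Δz = 0.067/15 = 4.5 × 10⁻³ kg m⁻⁴
The largest gradient is in the 93–117 m interval — the pycnocline.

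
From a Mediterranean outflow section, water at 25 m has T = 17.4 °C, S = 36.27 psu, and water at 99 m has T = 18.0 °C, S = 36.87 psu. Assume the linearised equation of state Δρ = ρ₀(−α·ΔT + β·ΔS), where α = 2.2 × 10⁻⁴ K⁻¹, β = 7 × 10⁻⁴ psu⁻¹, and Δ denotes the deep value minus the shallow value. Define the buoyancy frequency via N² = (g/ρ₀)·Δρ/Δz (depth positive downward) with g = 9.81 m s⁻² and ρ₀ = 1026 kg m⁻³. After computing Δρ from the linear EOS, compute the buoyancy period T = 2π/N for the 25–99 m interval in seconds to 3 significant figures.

1.02 × 10³ s

ΔT = +0.6 K, ΔS = +0.60 psu (deep − shallow).
Δρ/ρ₀ = −αΔT + βΔS = -1.32 × 10⁻⁴ + 4.20 × 10⁻⁴ = 2.88 × 10⁻⁴, so Δρ ≈ 0.2955 kg m⁻³.
N² = (g/ρ₀)·Δρ/Δz = g·(Δρ/ρ₀)/Δz = 9.81 × 2.88 × 10⁻⁴ / 74 = 3.8179 × 10⁻⁵ s⁻².
N = √(3.8179 × 10⁻⁵) = 6.1789 × 10⁻³ rad s⁻¹ → T = 2π/N = 1.0169 × 10³ s ≈ 1.02 × 10³ s.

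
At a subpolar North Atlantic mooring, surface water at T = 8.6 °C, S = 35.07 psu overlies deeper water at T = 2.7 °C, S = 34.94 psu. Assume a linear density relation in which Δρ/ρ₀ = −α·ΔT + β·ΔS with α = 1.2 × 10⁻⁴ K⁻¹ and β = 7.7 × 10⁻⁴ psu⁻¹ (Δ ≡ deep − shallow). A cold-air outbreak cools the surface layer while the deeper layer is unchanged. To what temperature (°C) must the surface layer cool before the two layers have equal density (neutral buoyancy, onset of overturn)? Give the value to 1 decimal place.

Neutral buoyancy requires Δρ = 0, i.e. −α(T_deep − T_surf′) + β(S_deep − S_surf) = 0.
T_surf′ = T_deep − (β/α)·ΔS = 2.7 − (7.7 × 10⁻⁴/1.2 × 10⁻⁴)·(-0.13) = 3.534 °C.
Cooling required: 8.6 − (3.534) = 5.066 °C.

3.5 °C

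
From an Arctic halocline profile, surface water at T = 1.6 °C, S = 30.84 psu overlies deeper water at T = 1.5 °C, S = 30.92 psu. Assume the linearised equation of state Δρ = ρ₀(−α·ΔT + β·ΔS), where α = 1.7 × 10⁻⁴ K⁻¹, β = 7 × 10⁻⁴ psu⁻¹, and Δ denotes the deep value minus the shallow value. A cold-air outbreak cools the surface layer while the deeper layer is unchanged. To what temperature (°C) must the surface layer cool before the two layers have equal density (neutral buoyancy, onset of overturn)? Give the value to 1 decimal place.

Neutral buoyancy requires Δρ = 0, i.e. −α(T_deep − T_surf′) + β(S_deep − S_surf) = 0.
T_surf′ = T_deep − (β/α)·ΔS = 1.5 − (7 × 10⁻⁴/1.7 × 10⁻⁴)·(+0.08) = 1.171 °C.
Cooling required: 1.6 − (1.171) = 0.429 °C.

1.2 °C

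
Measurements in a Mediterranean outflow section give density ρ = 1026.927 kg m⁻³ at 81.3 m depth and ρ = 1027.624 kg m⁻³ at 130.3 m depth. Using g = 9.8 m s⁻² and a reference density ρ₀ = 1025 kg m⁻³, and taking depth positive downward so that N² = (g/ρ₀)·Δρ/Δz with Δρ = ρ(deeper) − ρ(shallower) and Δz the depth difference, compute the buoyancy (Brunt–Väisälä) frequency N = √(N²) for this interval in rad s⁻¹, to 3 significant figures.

0.0117 rad s⁻¹

Δρ = 1027.624 − 1026.927 = 0.697 kg m⁻³ over Δz = 130.3 − 81.3 = 49 m.
N² = (9.8/1025) × (0.697/49) = 1.3600 × 10⁻⁴ s⁻².
N = √(1.3600 × 10⁻⁴) = 0.011662 rad s⁻¹ ≈ 0.0117 rad s⁻¹.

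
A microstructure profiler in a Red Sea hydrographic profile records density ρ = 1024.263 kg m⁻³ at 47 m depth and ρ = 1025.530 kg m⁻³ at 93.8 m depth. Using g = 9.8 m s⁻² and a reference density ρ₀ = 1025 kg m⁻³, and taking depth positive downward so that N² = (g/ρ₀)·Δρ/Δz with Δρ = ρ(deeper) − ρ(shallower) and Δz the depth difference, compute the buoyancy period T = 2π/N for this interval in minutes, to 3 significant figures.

Δρ = 1025.530 − 1024.263 = 1.267 kg m⁻³ over Δz = 93.8 − 47 = 46.8 m.
N² = (9.8/1025) × (1.267/46.8) = 2.5884 × 10⁻⁴ s⁻².
N = √(2.5884 × 10⁻⁴) = 0.016089 rad s⁻¹, so T = 2π/N = 390.53 s = 6.5088 min ≈ 6.51 min.

6.51 min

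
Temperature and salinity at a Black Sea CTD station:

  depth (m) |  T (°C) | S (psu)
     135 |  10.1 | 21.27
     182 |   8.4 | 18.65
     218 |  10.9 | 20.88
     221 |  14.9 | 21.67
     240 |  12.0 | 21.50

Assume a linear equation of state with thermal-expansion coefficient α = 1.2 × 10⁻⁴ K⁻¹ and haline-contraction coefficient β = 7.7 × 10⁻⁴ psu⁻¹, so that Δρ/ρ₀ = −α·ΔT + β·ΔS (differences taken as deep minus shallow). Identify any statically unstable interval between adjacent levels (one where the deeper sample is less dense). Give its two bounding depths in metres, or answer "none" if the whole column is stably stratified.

135–182 m

Evaluate Δρ/ρ₀ = −αΔT + βΔS across each adjacent pair:
  135–182 m: −αΔT+βΔS = −(1.2 × 10⁻⁴)(-1.7)+(7.7 × 10⁻⁴)(-2.62) = -1.8 × 10⁻³ → UNSTABLE
  182–218 m: −αΔT+βΔS = −(1.2 × 10⁻⁴)(+2.5)+(7.7 × 10⁻⁴)(+2.23) = 1.4 × 10⁻³ → stable
  218–221 m: −αΔT+βΔS = −(1.2 × 10⁻⁴)(+4.0)+(7.7 × 10⁻⁴)(+0.79) = 1.3 × 10⁻⁴ → stable
  221–240 m: −αΔT+βΔS = −(1.2 × 10⁻⁴)(-2.9)+(7.7 × 10⁻⁴)(-0.17) = 2.2 × 10⁻⁴ → stable
The 135–182 m interval has Δρ < 0: lighter water underlies denser water.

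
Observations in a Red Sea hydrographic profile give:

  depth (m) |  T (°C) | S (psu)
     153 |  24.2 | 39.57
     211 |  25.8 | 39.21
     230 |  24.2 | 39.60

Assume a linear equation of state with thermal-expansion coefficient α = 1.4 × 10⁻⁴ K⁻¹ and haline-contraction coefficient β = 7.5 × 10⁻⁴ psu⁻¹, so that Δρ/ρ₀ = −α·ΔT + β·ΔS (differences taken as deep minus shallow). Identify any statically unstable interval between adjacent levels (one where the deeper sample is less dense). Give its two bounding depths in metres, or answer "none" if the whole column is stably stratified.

153–211 m

Evaluate Δρ/ρ₀ = −αΔT + βΔS across each adjacent pair:
  153–211 m: −αΔT+βΔS = −(1.4 × 10⁻⁴)(+1.6)+(7.5 × 10⁻⁴)(-0.36) = -4.9 × 10⁻⁴ → UNSTABLE
  211–230 m: −αΔT+βΔS = −(1.4 × 10⁻⁴)(-1.6)+(7.5 × 10⁻⁴)(+0.39) = 5.2 × 10⁻⁴ → stable
The 153–211 m interval has Δρ < 0: lighter water underlies denser water.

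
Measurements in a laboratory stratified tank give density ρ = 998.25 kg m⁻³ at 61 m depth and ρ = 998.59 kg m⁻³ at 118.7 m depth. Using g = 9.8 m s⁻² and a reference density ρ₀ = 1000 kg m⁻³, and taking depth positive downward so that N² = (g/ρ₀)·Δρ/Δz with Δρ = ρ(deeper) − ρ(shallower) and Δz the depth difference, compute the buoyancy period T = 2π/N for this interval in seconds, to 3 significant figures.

827 s

Δρ = 998.59 − 998.25 = 0.34 kg m⁻³ over Δz = 118.7 − 61 = 57.7 m.
N² = (9.8/1000) × (0.34/57.7) = 5.7747 × 10⁻⁵ s⁻².
N = √(5.7747 × 10⁻⁵) = 7.5991 × 10⁻³ rad s⁻¹, so T = 2π/N = 826.83 s ≈ 827 s.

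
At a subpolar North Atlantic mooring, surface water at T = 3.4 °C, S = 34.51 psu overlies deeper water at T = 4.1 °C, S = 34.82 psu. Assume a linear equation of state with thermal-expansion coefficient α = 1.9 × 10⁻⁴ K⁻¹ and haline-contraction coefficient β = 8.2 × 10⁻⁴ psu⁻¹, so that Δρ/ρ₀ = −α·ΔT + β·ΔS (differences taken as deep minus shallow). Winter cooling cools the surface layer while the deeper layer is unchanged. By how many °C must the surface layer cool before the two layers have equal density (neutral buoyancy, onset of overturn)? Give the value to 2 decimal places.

Neutral buoyancy requires Δρ = 0, i.e. −α(T_deep − T_surf′) + β(S_deep − S_surf) = 0.
T_surf′ = T_deep − (β/α)·ΔS = 4.1 − (8.2 × 10⁻⁴/1.9 × 10⁻⁴)·(+0.31) = 2.7621 °C.
Cooling required: 3.4 − (2.7621) = 0.6379 °C.

0.64 °C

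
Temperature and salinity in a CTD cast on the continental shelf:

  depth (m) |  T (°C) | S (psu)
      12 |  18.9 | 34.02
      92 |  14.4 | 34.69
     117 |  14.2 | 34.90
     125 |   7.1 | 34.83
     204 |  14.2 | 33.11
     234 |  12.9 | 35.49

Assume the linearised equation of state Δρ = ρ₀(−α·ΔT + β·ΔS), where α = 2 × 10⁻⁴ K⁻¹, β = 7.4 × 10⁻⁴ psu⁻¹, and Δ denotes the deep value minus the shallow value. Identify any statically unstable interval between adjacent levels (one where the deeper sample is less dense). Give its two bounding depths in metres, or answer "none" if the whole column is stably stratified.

125–204 m

Evaluate Δρ/ρ₀ = −αΔT + βΔS across each adjacent pair:
  12–92 m: −αΔT+βΔS = −(2 × 10⁻⁴)(-4.5)+(7.4 × 10⁻⁴)(+0.67) = 1.4 × 10⁻³ → stable
  92–117 m: −αΔT+βΔS = −(2 × 10⁻⁴)(-0.2)+(7.4 × 10⁻⁴)(+0.21) = 2.0 × 10⁻⁴ → stable
  117–125 m: −αΔT+βΔS = −(2 × 10⁻⁴)(-7.1)+(7.4 × 10⁻⁴)(-0.07) = 1.4 × 10⁻³ → stable
  125–204 m: −αΔT+βΔS = −(2 × 10⁻⁴)(+7.1)+(7.4 × 10⁻⁴)(-1.72) = -2.7 × 10⁻³ → UNSTABLE
  204–234 m: −αΔT+βΔS = −(2 × 10⁻⁴)(-1.3)+(7.4 × 10⁻⁴)(+2.38) = 2.0 × 10⁻³ → stable
The 125–204 m interval has Δρ < 0: lighter water underlies denser water.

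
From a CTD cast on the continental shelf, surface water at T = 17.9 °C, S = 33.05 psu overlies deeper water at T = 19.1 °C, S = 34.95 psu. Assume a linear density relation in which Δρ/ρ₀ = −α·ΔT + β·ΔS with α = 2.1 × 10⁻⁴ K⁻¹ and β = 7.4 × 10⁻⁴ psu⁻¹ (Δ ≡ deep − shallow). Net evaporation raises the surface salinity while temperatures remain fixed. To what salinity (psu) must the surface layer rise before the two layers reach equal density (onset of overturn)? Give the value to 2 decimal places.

34.61 psu

Neutral buoyancy requires −α(T_deep − T_surf) + β(S_deep − S_surf′) = 0.
S_surf′ = S_deep − (α/β)·ΔT = 34.95 − (2.1 × 10⁻⁴/7.4 × 10⁻⁴)·(+1.2) = 34.6095 psu.
Increase required: 34.6095 − 33.05 = 1.5595 psu.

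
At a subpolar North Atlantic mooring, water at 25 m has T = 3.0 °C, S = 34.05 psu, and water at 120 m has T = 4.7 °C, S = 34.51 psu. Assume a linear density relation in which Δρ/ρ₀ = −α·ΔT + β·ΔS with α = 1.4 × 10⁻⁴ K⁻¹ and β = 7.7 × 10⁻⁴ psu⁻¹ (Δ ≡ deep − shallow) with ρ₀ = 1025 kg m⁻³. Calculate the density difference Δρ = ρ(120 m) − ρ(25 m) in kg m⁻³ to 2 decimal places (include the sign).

ΔT = +1.7 K, ΔS = +0.46 psu (deep − shallow).
Δρ/ρ₀ = −(1.4 × 10⁻⁴)(+1.7) + (7.7 × 10⁻⁴)(+0.46) = 1.162 × 10⁻⁴.
Δρ = 1025 × (1.162 × 10⁻⁴) = +0.12 kg m⁻³.
Positive Δρ: denser below, stable.

+0.12 kg m⁻³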